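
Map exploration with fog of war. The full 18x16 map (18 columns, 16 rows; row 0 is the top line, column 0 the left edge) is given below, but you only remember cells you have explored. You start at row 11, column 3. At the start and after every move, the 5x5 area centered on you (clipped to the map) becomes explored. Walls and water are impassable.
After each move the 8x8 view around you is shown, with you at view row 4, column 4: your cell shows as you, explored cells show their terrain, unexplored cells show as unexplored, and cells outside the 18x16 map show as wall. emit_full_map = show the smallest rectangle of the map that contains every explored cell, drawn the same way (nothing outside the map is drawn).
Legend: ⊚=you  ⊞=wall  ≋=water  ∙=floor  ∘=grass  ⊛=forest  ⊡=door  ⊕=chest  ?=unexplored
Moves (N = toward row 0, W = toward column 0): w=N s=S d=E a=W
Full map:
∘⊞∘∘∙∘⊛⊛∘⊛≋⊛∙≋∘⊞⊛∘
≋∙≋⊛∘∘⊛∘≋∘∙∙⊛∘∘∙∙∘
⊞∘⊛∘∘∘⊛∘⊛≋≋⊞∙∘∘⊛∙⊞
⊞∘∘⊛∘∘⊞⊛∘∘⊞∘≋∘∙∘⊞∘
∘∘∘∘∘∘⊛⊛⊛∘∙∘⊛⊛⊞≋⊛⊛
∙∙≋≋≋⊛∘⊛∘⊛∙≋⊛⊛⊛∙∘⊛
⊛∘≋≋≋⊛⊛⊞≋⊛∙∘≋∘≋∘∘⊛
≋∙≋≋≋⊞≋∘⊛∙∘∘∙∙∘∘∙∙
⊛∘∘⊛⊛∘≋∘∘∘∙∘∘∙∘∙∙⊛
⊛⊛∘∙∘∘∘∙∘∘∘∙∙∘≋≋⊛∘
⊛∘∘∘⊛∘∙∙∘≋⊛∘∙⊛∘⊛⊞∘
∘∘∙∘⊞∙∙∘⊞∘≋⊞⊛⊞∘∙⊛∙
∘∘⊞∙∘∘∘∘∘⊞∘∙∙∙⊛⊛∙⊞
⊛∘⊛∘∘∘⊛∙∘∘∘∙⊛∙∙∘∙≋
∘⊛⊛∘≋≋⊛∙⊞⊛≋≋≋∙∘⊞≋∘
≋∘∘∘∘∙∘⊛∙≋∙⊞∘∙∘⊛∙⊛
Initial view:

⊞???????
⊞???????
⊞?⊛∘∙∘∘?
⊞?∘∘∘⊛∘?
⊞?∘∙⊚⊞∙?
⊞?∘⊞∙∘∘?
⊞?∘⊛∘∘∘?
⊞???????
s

⊞???????
⊞?⊛∘∙∘∘?
⊞?∘∘∘⊛∘?
⊞?∘∙∘⊞∙?
⊞?∘⊞⊚∘∘?
⊞?∘⊛∘∘∘?
⊞?⊛⊛∘≋≋?
⊞???????

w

⊞???????
⊞???????
⊞?⊛∘∙∘∘?
⊞?∘∘∘⊛∘?
⊞?∘∙⊚⊞∙?
⊞?∘⊞∙∘∘?
⊞?∘⊛∘∘∘?
⊞?⊛⊛∘≋≋?

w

⊞???????
⊞???????
⊞?∘∘⊛⊛∘?
⊞?⊛∘∙∘∘?
⊞?∘∘⊚⊛∘?
⊞?∘∙∘⊞∙?
⊞?∘⊞∙∘∘?
⊞?∘⊛∘∘∘?

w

⊞???????
⊞???????
⊞?∙≋≋≋⊞?
⊞?∘∘⊛⊛∘?
⊞?⊛∘⊚∘∘?
⊞?∘∘∘⊛∘?
⊞?∘∙∘⊞∙?
⊞?∘⊞∙∘∘?

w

⊞???????
⊞???????
⊞?∘≋≋≋⊛?
⊞?∙≋≋≋⊞?
⊞?∘∘⊚⊛∘?
⊞?⊛∘∙∘∘?
⊞?∘∘∘⊛∘?
⊞?∘∙∘⊞∙?

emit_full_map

∘≋≋≋⊛
∙≋≋≋⊞
∘∘⊚⊛∘
⊛∘∙∘∘
∘∘∘⊛∘
∘∙∘⊞∙
∘⊞∙∘∘
∘⊛∘∘∘
⊛⊛∘≋≋

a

⊞⊞??????
⊞⊞??????
⊞⊞⊛∘≋≋≋⊛
⊞⊞≋∙≋≋≋⊞
⊞⊞⊛∘⊚⊛⊛∘
⊞⊞⊛⊛∘∙∘∘
⊞⊞⊛∘∘∘⊛∘
⊞⊞?∘∙∘⊞∙

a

⊞⊞⊞?????
⊞⊞⊞?????
⊞⊞⊞⊛∘≋≋≋
⊞⊞⊞≋∙≋≋≋
⊞⊞⊞⊛⊚∘⊛⊛
⊞⊞⊞⊛⊛∘∙∘
⊞⊞⊞⊛∘∘∘⊛
⊞⊞⊞?∘∙∘⊞

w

⊞⊞⊞?????
⊞⊞⊞?????
⊞⊞⊞∙∙≋≋?
⊞⊞⊞⊛∘≋≋≋
⊞⊞⊞≋⊚≋≋≋
⊞⊞⊞⊛∘∘⊛⊛
⊞⊞⊞⊛⊛∘∙∘
⊞⊞⊞⊛∘∘∘⊛

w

⊞⊞⊞?????
⊞⊞⊞?????
⊞⊞⊞∘∘∘∘?
⊞⊞⊞∙∙≋≋?
⊞⊞⊞⊛⊚≋≋≋
⊞⊞⊞≋∙≋≋≋
⊞⊞⊞⊛∘∘⊛⊛
⊞⊞⊞⊛⊛∘∙∘

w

⊞⊞⊞?????
⊞⊞⊞?????
⊞⊞⊞⊞∘∘⊛?
⊞⊞⊞∘∘∘∘?
⊞⊞⊞∙⊚≋≋?
⊞⊞⊞⊛∘≋≋≋
⊞⊞⊞≋∙≋≋≋
⊞⊞⊞⊛∘∘⊛⊛

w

⊞⊞⊞?????
⊞⊞⊞?????
⊞⊞⊞⊞∘⊛∘?
⊞⊞⊞⊞∘∘⊛?
⊞⊞⊞∘⊚∘∘?
⊞⊞⊞∙∙≋≋?
⊞⊞⊞⊛∘≋≋≋
⊞⊞⊞≋∙≋≋≋

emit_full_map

⊞∘⊛∘??
⊞∘∘⊛??
∘⊚∘∘??
∙∙≋≋??
⊛∘≋≋≋⊛
≋∙≋≋≋⊞
⊛∘∘⊛⊛∘
⊛⊛∘∙∘∘
⊛∘∘∘⊛∘
?∘∙∘⊞∙
?∘⊞∙∘∘
?∘⊛∘∘∘
?⊛⊛∘≋≋


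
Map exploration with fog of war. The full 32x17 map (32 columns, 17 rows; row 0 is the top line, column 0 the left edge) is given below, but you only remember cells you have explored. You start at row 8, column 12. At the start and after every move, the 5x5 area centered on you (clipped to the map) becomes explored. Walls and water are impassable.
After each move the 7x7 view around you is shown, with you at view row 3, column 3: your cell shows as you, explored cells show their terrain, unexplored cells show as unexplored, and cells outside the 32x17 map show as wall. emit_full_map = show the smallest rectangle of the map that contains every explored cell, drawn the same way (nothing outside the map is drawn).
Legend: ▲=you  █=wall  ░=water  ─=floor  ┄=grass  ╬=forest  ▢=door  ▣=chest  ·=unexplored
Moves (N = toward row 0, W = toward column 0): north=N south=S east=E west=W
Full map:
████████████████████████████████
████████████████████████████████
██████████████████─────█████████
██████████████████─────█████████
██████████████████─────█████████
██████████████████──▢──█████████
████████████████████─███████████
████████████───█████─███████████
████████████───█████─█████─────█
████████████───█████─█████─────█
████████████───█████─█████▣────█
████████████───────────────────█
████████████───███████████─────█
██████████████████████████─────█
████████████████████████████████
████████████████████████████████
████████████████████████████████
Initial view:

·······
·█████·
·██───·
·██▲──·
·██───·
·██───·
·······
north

·······
·█████·
·█████·
·██▲──·
·██───·
·██───·
·██───·

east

·······
██████·
██████·
██─▲─█·
██───█·
██───█·
██───··

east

·······
██████·
██████·
█──▲██·
█───██·
█───██·
█───···

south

██████·
██████·
█───██·
█──▲██·
█───██·
█───██·
·······

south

██████·
█───██·
█───██·
█──▲██·
█───██·
·─────·
·······

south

█───██·
█───██·
█───██·
█──▲██·
·─────·
·───██·
·······

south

█───██·
█───██·
█───██·
·──▲──·
·───██·
·█████·
·······

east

───██··
───███·
───███·
───▲──·
───███·
██████·
·······

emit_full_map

███████·
███████·
██───██·
██───██·
██───███
██───███
··───▲──
··───███
··██████

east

──██···
──████·
──████·
───▲──·
──████·
██████·
·······

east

─██····
─█████·
─█████·
───▲──·
─█████·
██████·
·······

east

██·····
█████─·
█████─·
───▲──·
██████·
██████·
·······

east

█······
████─█·
████─█·
───▲──·
██████·
██████·
·······

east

·······
███─██·
███─██·
───▲──·
██████·
██████·
·······

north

·······
·██─██·
███─██·
███▲██·
──────·
██████·
██████·

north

·······
·██─██·
·██─██·
███▲██·
███─██·
──────·
██████·

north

·······
·██─██·
·██─██·
·██▲██·
███─██·
███─██·
──────·

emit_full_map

███████······
███████·██─██
██───██·██─██
██───██·██▲██
██───█████─██
██───█████─██
··───────────
··───████████
··███████████

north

·······
·──▢──·
·██─██·
·██▲██·
·██─██·
███─██·
███─██·

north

·······
·─────·
·──▢──·
·██▲██·
·██─██·
·██─██·
███─██·

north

·······
·─────·
·─────·
·──▲──·
·██─██·
·██─██·
·██─██·

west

·······
·█─────
·█─────
██─▲▢──
████─██
████─██
█·██─██

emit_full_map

·······█─────
·······█─────
████████─▲▢──
██████████─██
██───█████─██
██───██·██─██
██───█████─██
██───█████─██
··───────────
··───████████
··███████████

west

·······
·██────
·██────
███▲─▢─
█████─█
█████─█
██·██─█

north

·······
·██───·
·██────
·██▲───
███──▢─
█████─█
█████─█

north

·······
·█████·
·██───·
·██▲───
·██────
███──▢─
█████─█

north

███████
·█████·
·█████·
·██▲──·
·██────
·██────
███──▢─

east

███████
██████·
██████·
██─▲──·
██─────
██─────
██──▢──

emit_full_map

······██████·
······██████·
······██─▲──·
······██─────
······██─────
████████──▢──
██████████─██
██───█████─██
██───██·██─██
██───█████─██
██───█████─██
··───────────
··───████████
··███████████


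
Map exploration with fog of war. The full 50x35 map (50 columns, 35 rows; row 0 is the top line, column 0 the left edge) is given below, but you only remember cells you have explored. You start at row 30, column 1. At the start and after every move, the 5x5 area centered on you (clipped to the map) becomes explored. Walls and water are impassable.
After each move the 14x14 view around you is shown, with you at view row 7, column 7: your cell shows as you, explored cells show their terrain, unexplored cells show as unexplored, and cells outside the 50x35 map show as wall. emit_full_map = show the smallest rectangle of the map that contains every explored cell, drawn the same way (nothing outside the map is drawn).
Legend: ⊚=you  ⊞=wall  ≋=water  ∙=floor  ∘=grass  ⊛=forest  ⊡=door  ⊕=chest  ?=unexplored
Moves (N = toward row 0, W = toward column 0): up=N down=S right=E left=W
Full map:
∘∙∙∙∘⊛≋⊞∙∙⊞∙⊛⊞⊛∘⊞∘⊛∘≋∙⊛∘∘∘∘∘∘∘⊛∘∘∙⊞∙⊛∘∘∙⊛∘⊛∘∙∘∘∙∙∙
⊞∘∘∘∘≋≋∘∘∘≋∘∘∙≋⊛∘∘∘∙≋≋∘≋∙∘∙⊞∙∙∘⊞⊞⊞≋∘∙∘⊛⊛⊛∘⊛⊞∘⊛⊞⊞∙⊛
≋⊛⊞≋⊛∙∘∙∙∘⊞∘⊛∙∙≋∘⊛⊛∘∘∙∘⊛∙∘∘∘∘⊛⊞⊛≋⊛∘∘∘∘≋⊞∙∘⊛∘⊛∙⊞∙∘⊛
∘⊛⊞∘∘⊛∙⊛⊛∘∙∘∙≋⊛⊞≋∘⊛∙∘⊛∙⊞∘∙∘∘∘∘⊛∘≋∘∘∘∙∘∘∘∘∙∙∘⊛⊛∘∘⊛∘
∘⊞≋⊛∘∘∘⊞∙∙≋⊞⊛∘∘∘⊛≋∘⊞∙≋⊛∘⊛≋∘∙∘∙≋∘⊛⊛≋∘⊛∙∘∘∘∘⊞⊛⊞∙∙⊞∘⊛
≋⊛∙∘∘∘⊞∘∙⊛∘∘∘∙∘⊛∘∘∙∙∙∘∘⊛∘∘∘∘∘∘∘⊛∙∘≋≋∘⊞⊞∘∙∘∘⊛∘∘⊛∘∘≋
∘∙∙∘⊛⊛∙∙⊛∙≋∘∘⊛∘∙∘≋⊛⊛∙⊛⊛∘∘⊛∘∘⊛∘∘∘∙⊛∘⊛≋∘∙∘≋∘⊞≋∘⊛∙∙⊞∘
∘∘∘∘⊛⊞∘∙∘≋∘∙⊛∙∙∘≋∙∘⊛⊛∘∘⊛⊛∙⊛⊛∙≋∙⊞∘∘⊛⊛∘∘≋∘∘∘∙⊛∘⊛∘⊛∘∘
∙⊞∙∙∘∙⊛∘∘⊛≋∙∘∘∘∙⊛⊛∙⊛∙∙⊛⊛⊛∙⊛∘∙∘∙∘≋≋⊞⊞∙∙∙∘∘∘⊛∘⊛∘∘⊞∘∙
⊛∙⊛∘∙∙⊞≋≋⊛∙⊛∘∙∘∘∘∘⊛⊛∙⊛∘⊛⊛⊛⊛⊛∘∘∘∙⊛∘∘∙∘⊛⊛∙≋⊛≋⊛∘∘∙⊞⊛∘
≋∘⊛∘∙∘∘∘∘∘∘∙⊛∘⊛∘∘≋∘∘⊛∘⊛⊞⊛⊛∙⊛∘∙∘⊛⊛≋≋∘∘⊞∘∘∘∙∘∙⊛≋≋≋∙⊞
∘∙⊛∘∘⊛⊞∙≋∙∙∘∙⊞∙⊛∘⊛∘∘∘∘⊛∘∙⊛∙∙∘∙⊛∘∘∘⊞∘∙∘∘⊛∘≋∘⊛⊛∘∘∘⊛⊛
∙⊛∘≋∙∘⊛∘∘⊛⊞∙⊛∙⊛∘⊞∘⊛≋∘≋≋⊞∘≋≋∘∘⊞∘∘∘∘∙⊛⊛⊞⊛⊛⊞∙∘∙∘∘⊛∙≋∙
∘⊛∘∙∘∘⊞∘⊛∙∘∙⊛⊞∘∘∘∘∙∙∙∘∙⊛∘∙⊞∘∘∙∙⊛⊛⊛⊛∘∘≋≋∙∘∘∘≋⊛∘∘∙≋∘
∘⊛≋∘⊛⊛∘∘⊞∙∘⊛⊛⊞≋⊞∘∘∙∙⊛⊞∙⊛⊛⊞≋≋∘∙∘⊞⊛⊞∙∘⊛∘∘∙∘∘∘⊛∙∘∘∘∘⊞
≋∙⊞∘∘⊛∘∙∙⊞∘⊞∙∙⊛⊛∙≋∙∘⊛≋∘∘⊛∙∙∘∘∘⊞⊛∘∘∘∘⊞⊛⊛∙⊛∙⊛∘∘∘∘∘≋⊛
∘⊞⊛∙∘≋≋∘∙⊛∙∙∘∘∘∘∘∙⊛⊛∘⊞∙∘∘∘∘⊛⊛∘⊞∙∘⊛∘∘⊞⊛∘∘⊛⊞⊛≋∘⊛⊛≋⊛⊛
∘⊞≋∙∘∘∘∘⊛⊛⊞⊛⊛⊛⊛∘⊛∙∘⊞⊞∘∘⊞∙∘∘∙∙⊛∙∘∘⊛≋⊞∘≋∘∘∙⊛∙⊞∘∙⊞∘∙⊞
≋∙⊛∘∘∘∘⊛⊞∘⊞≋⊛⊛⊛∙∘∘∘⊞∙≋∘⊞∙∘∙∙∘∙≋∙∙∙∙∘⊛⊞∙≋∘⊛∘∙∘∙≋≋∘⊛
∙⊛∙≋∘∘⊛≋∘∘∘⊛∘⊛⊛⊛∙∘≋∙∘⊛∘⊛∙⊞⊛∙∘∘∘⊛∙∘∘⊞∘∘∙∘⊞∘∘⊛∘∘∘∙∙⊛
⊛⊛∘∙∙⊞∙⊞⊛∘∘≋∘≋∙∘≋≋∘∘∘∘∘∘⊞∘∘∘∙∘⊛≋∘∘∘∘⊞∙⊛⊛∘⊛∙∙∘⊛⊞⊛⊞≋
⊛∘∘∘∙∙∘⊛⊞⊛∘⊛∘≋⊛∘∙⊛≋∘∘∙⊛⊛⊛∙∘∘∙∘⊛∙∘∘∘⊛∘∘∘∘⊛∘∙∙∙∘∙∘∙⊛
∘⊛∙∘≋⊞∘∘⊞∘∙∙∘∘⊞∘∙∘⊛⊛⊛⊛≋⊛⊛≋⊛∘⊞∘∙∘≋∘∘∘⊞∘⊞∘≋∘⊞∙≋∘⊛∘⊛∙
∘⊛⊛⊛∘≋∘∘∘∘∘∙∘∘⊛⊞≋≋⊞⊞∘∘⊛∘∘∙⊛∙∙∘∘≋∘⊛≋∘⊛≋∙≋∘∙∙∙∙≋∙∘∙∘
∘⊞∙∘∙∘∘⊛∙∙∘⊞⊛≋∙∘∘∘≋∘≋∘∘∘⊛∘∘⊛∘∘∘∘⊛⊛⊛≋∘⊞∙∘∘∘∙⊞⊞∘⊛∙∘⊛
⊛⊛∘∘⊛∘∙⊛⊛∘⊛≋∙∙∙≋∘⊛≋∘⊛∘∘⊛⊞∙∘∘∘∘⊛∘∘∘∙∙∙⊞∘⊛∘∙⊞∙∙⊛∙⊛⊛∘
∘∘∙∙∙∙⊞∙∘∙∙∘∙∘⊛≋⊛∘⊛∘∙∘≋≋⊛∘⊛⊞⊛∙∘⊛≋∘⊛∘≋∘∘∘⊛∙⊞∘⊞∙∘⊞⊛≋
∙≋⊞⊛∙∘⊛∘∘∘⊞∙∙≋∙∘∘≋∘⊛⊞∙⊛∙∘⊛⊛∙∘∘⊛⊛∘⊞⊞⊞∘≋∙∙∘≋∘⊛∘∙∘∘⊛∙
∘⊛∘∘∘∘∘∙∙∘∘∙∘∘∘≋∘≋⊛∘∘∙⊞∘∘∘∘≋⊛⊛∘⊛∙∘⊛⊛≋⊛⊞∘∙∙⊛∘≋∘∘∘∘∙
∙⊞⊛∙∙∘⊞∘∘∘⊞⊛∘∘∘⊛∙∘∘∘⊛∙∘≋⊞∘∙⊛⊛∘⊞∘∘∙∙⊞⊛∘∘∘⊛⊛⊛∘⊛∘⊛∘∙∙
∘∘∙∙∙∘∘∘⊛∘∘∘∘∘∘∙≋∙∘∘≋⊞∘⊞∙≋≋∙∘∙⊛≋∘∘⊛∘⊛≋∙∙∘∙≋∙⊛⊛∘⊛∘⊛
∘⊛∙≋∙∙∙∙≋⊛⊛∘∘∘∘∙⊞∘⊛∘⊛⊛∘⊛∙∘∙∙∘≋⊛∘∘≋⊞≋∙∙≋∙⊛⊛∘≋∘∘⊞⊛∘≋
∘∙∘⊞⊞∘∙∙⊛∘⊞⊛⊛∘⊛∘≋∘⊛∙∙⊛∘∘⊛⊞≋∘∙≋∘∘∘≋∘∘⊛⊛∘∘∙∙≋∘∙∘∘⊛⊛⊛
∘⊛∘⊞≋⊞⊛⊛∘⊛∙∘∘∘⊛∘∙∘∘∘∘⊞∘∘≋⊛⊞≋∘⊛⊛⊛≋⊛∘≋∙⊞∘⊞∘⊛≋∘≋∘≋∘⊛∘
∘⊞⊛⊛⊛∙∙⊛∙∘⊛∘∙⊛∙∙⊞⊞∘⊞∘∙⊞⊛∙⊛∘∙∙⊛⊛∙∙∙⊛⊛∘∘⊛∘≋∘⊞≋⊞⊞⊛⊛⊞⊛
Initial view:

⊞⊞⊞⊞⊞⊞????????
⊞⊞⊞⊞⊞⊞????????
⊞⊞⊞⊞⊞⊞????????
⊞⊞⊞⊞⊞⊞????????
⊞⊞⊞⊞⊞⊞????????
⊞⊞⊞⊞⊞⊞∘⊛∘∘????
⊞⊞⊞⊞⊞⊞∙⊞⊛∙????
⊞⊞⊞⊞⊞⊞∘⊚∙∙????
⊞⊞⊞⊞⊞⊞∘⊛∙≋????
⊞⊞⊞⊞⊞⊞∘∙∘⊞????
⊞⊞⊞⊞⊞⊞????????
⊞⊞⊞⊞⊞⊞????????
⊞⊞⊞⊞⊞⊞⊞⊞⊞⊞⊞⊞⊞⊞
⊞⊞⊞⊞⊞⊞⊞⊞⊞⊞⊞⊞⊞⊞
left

⊞⊞⊞⊞⊞⊞⊞???????
⊞⊞⊞⊞⊞⊞⊞???????
⊞⊞⊞⊞⊞⊞⊞???????
⊞⊞⊞⊞⊞⊞⊞???????
⊞⊞⊞⊞⊞⊞⊞???????
⊞⊞⊞⊞⊞⊞⊞∘⊛∘∘???
⊞⊞⊞⊞⊞⊞⊞∙⊞⊛∙???
⊞⊞⊞⊞⊞⊞⊞⊚∘∙∙???
⊞⊞⊞⊞⊞⊞⊞∘⊛∙≋???
⊞⊞⊞⊞⊞⊞⊞∘∙∘⊞???
⊞⊞⊞⊞⊞⊞⊞???????
⊞⊞⊞⊞⊞⊞⊞???????
⊞⊞⊞⊞⊞⊞⊞⊞⊞⊞⊞⊞⊞⊞
⊞⊞⊞⊞⊞⊞⊞⊞⊞⊞⊞⊞⊞⊞

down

⊞⊞⊞⊞⊞⊞⊞???????
⊞⊞⊞⊞⊞⊞⊞???????
⊞⊞⊞⊞⊞⊞⊞???????
⊞⊞⊞⊞⊞⊞⊞???????
⊞⊞⊞⊞⊞⊞⊞∘⊛∘∘???
⊞⊞⊞⊞⊞⊞⊞∙⊞⊛∙???
⊞⊞⊞⊞⊞⊞⊞∘∘∙∙???
⊞⊞⊞⊞⊞⊞⊞⊚⊛∙≋???
⊞⊞⊞⊞⊞⊞⊞∘∙∘⊞???
⊞⊞⊞⊞⊞⊞⊞∘⊛∘????
⊞⊞⊞⊞⊞⊞⊞???????
⊞⊞⊞⊞⊞⊞⊞⊞⊞⊞⊞⊞⊞⊞
⊞⊞⊞⊞⊞⊞⊞⊞⊞⊞⊞⊞⊞⊞
⊞⊞⊞⊞⊞⊞⊞⊞⊞⊞⊞⊞⊞⊞

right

⊞⊞⊞⊞⊞⊞????????
⊞⊞⊞⊞⊞⊞????????
⊞⊞⊞⊞⊞⊞????????
⊞⊞⊞⊞⊞⊞????????
⊞⊞⊞⊞⊞⊞∘⊛∘∘????
⊞⊞⊞⊞⊞⊞∙⊞⊛∙????
⊞⊞⊞⊞⊞⊞∘∘∙∙????
⊞⊞⊞⊞⊞⊞∘⊚∙≋????
⊞⊞⊞⊞⊞⊞∘∙∘⊞????
⊞⊞⊞⊞⊞⊞∘⊛∘⊞????
⊞⊞⊞⊞⊞⊞????????
⊞⊞⊞⊞⊞⊞⊞⊞⊞⊞⊞⊞⊞⊞
⊞⊞⊞⊞⊞⊞⊞⊞⊞⊞⊞⊞⊞⊞
⊞⊞⊞⊞⊞⊞⊞⊞⊞⊞⊞⊞⊞⊞

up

⊞⊞⊞⊞⊞⊞????????
⊞⊞⊞⊞⊞⊞????????
⊞⊞⊞⊞⊞⊞????????
⊞⊞⊞⊞⊞⊞????????
⊞⊞⊞⊞⊞⊞????????
⊞⊞⊞⊞⊞⊞∘⊛∘∘????
⊞⊞⊞⊞⊞⊞∙⊞⊛∙????
⊞⊞⊞⊞⊞⊞∘⊚∙∙????
⊞⊞⊞⊞⊞⊞∘⊛∙≋????
⊞⊞⊞⊞⊞⊞∘∙∘⊞????
⊞⊞⊞⊞⊞⊞∘⊛∘⊞????
⊞⊞⊞⊞⊞⊞????????
⊞⊞⊞⊞⊞⊞⊞⊞⊞⊞⊞⊞⊞⊞
⊞⊞⊞⊞⊞⊞⊞⊞⊞⊞⊞⊞⊞⊞

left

⊞⊞⊞⊞⊞⊞⊞???????
⊞⊞⊞⊞⊞⊞⊞???????
⊞⊞⊞⊞⊞⊞⊞???????
⊞⊞⊞⊞⊞⊞⊞???????
⊞⊞⊞⊞⊞⊞⊞???????
⊞⊞⊞⊞⊞⊞⊞∘⊛∘∘???
⊞⊞⊞⊞⊞⊞⊞∙⊞⊛∙???
⊞⊞⊞⊞⊞⊞⊞⊚∘∙∙???
⊞⊞⊞⊞⊞⊞⊞∘⊛∙≋???
⊞⊞⊞⊞⊞⊞⊞∘∙∘⊞???
⊞⊞⊞⊞⊞⊞⊞∘⊛∘⊞???
⊞⊞⊞⊞⊞⊞⊞???????
⊞⊞⊞⊞⊞⊞⊞⊞⊞⊞⊞⊞⊞⊞
⊞⊞⊞⊞⊞⊞⊞⊞⊞⊞⊞⊞⊞⊞

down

⊞⊞⊞⊞⊞⊞⊞???????
⊞⊞⊞⊞⊞⊞⊞???????
⊞⊞⊞⊞⊞⊞⊞???????
⊞⊞⊞⊞⊞⊞⊞???????
⊞⊞⊞⊞⊞⊞⊞∘⊛∘∘???
⊞⊞⊞⊞⊞⊞⊞∙⊞⊛∙???
⊞⊞⊞⊞⊞⊞⊞∘∘∙∙???
⊞⊞⊞⊞⊞⊞⊞⊚⊛∙≋???
⊞⊞⊞⊞⊞⊞⊞∘∙∘⊞???
⊞⊞⊞⊞⊞⊞⊞∘⊛∘⊞???
⊞⊞⊞⊞⊞⊞⊞???????
⊞⊞⊞⊞⊞⊞⊞⊞⊞⊞⊞⊞⊞⊞
⊞⊞⊞⊞⊞⊞⊞⊞⊞⊞⊞⊞⊞⊞
⊞⊞⊞⊞⊞⊞⊞⊞⊞⊞⊞⊞⊞⊞

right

⊞⊞⊞⊞⊞⊞????????
⊞⊞⊞⊞⊞⊞????????
⊞⊞⊞⊞⊞⊞????????
⊞⊞⊞⊞⊞⊞????????
⊞⊞⊞⊞⊞⊞∘⊛∘∘????
⊞⊞⊞⊞⊞⊞∙⊞⊛∙????
⊞⊞⊞⊞⊞⊞∘∘∙∙????
⊞⊞⊞⊞⊞⊞∘⊚∙≋????
⊞⊞⊞⊞⊞⊞∘∙∘⊞????
⊞⊞⊞⊞⊞⊞∘⊛∘⊞????
⊞⊞⊞⊞⊞⊞????????
⊞⊞⊞⊞⊞⊞⊞⊞⊞⊞⊞⊞⊞⊞
⊞⊞⊞⊞⊞⊞⊞⊞⊞⊞⊞⊞⊞⊞
⊞⊞⊞⊞⊞⊞⊞⊞⊞⊞⊞⊞⊞⊞

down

⊞⊞⊞⊞⊞⊞????????
⊞⊞⊞⊞⊞⊞????????
⊞⊞⊞⊞⊞⊞????????
⊞⊞⊞⊞⊞⊞∘⊛∘∘????
⊞⊞⊞⊞⊞⊞∙⊞⊛∙????
⊞⊞⊞⊞⊞⊞∘∘∙∙????
⊞⊞⊞⊞⊞⊞∘⊛∙≋????
⊞⊞⊞⊞⊞⊞∘⊚∘⊞????
⊞⊞⊞⊞⊞⊞∘⊛∘⊞????
⊞⊞⊞⊞⊞⊞∘⊞⊛⊛????
⊞⊞⊞⊞⊞⊞⊞⊞⊞⊞⊞⊞⊞⊞
⊞⊞⊞⊞⊞⊞⊞⊞⊞⊞⊞⊞⊞⊞
⊞⊞⊞⊞⊞⊞⊞⊞⊞⊞⊞⊞⊞⊞
⊞⊞⊞⊞⊞⊞⊞⊞⊞⊞⊞⊞⊞⊞

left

⊞⊞⊞⊞⊞⊞⊞???????
⊞⊞⊞⊞⊞⊞⊞???????
⊞⊞⊞⊞⊞⊞⊞???????
⊞⊞⊞⊞⊞⊞⊞∘⊛∘∘???
⊞⊞⊞⊞⊞⊞⊞∙⊞⊛∙???
⊞⊞⊞⊞⊞⊞⊞∘∘∙∙???
⊞⊞⊞⊞⊞⊞⊞∘⊛∙≋???
⊞⊞⊞⊞⊞⊞⊞⊚∙∘⊞???
⊞⊞⊞⊞⊞⊞⊞∘⊛∘⊞???
⊞⊞⊞⊞⊞⊞⊞∘⊞⊛⊛???
⊞⊞⊞⊞⊞⊞⊞⊞⊞⊞⊞⊞⊞⊞
⊞⊞⊞⊞⊞⊞⊞⊞⊞⊞⊞⊞⊞⊞
⊞⊞⊞⊞⊞⊞⊞⊞⊞⊞⊞⊞⊞⊞
⊞⊞⊞⊞⊞⊞⊞⊞⊞⊞⊞⊞⊞⊞

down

⊞⊞⊞⊞⊞⊞⊞???????
⊞⊞⊞⊞⊞⊞⊞???????
⊞⊞⊞⊞⊞⊞⊞∘⊛∘∘???
⊞⊞⊞⊞⊞⊞⊞∙⊞⊛∙???
⊞⊞⊞⊞⊞⊞⊞∘∘∙∙???
⊞⊞⊞⊞⊞⊞⊞∘⊛∙≋???
⊞⊞⊞⊞⊞⊞⊞∘∙∘⊞???
⊞⊞⊞⊞⊞⊞⊞⊚⊛∘⊞???
⊞⊞⊞⊞⊞⊞⊞∘⊞⊛⊛???
⊞⊞⊞⊞⊞⊞⊞⊞⊞⊞⊞⊞⊞⊞
⊞⊞⊞⊞⊞⊞⊞⊞⊞⊞⊞⊞⊞⊞
⊞⊞⊞⊞⊞⊞⊞⊞⊞⊞⊞⊞⊞⊞
⊞⊞⊞⊞⊞⊞⊞⊞⊞⊞⊞⊞⊞⊞
⊞⊞⊞⊞⊞⊞⊞⊞⊞⊞⊞⊞⊞⊞

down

⊞⊞⊞⊞⊞⊞⊞???????
⊞⊞⊞⊞⊞⊞⊞∘⊛∘∘???
⊞⊞⊞⊞⊞⊞⊞∙⊞⊛∙???
⊞⊞⊞⊞⊞⊞⊞∘∘∙∙???
⊞⊞⊞⊞⊞⊞⊞∘⊛∙≋???
⊞⊞⊞⊞⊞⊞⊞∘∙∘⊞???
⊞⊞⊞⊞⊞⊞⊞∘⊛∘⊞???
⊞⊞⊞⊞⊞⊞⊞⊚⊞⊛⊛???
⊞⊞⊞⊞⊞⊞⊞⊞⊞⊞⊞⊞⊞⊞
⊞⊞⊞⊞⊞⊞⊞⊞⊞⊞⊞⊞⊞⊞
⊞⊞⊞⊞⊞⊞⊞⊞⊞⊞⊞⊞⊞⊞
⊞⊞⊞⊞⊞⊞⊞⊞⊞⊞⊞⊞⊞⊞
⊞⊞⊞⊞⊞⊞⊞⊞⊞⊞⊞⊞⊞⊞
⊞⊞⊞⊞⊞⊞⊞⊞⊞⊞⊞⊞⊞⊞

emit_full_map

∘⊛∘∘
∙⊞⊛∙
∘∘∙∙
∘⊛∙≋
∘∙∘⊞
∘⊛∘⊞
⊚⊞⊛⊛

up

⊞⊞⊞⊞⊞⊞⊞???????
⊞⊞⊞⊞⊞⊞⊞???????
⊞⊞⊞⊞⊞⊞⊞∘⊛∘∘???
⊞⊞⊞⊞⊞⊞⊞∙⊞⊛∙???
⊞⊞⊞⊞⊞⊞⊞∘∘∙∙???
⊞⊞⊞⊞⊞⊞⊞∘⊛∙≋???
⊞⊞⊞⊞⊞⊞⊞∘∙∘⊞???
⊞⊞⊞⊞⊞⊞⊞⊚⊛∘⊞???
⊞⊞⊞⊞⊞⊞⊞∘⊞⊛⊛???
⊞⊞⊞⊞⊞⊞⊞⊞⊞⊞⊞⊞⊞⊞
⊞⊞⊞⊞⊞⊞⊞⊞⊞⊞⊞⊞⊞⊞
⊞⊞⊞⊞⊞⊞⊞⊞⊞⊞⊞⊞⊞⊞
⊞⊞⊞⊞⊞⊞⊞⊞⊞⊞⊞⊞⊞⊞
⊞⊞⊞⊞⊞⊞⊞⊞⊞⊞⊞⊞⊞⊞

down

⊞⊞⊞⊞⊞⊞⊞???????
⊞⊞⊞⊞⊞⊞⊞∘⊛∘∘???
⊞⊞⊞⊞⊞⊞⊞∙⊞⊛∙???
⊞⊞⊞⊞⊞⊞⊞∘∘∙∙???
⊞⊞⊞⊞⊞⊞⊞∘⊛∙≋???
⊞⊞⊞⊞⊞⊞⊞∘∙∘⊞???
⊞⊞⊞⊞⊞⊞⊞∘⊛∘⊞???
⊞⊞⊞⊞⊞⊞⊞⊚⊞⊛⊛???
⊞⊞⊞⊞⊞⊞⊞⊞⊞⊞⊞⊞⊞⊞
⊞⊞⊞⊞⊞⊞⊞⊞⊞⊞⊞⊞⊞⊞
⊞⊞⊞⊞⊞⊞⊞⊞⊞⊞⊞⊞⊞⊞
⊞⊞⊞⊞⊞⊞⊞⊞⊞⊞⊞⊞⊞⊞
⊞⊞⊞⊞⊞⊞⊞⊞⊞⊞⊞⊞⊞⊞
⊞⊞⊞⊞⊞⊞⊞⊞⊞⊞⊞⊞⊞⊞


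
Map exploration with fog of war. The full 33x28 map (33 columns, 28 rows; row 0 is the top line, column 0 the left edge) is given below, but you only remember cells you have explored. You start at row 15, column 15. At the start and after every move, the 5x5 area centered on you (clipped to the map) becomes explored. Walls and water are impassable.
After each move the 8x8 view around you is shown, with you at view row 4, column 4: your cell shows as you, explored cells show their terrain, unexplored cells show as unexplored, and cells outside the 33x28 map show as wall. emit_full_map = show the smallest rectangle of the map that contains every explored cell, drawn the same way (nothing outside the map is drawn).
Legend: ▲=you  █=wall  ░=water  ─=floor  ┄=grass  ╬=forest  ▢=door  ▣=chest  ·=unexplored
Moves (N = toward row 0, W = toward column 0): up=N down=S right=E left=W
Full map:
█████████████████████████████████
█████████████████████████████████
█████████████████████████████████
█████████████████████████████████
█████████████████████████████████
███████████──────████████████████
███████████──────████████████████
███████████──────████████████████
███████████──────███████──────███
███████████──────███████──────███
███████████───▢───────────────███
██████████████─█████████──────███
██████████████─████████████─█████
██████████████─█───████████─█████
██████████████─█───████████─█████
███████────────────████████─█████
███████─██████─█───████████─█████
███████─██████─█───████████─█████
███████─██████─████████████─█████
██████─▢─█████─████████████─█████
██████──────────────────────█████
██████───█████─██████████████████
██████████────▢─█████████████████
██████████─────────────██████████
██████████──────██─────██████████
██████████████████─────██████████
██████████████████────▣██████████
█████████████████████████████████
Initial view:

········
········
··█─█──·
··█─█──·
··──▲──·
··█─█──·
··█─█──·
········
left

········
········
··██─█──
··██─█──
··──▲───
··██─█──
··██─█──
········

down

········
··██─█──
··██─█──
··──────
··██▲█──
··██─█──
··██─██·
········

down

··██─█──
··██─█──
··──────
··██─█──
··██▲█──
··██─██·
··██─██·
········

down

··██─█──
··──────
··██─█──
··██─█──
··██▲██·
··██─██·
··─────·
········

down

··──────
··██─█──
··██─█──
··██─██·
··██▲██·
··─────·
··██─██·
········

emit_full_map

██─█──
██─█──
──────
██─█──
██─█──
██─██·
██▲██·
─────·
██─██·

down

··██─█──
··██─█──
··██─██·
··██─██·
··──▲──·
··██─██·
··──▢─█·
········

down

··██─█──
··██─██·
··██─██·
··─────·
··██▲██·
··──▢─█·
··─────·
········

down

··██─██·
··██─██·
··─────·
··██─██·
··──▲─█·
··─────·
··────█·
········

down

··██─██·
··─────·
··██─██·
··──▢─█·
··──▲──·
··────█·
··█████·
········

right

·██─██··
·─────··
·██─███·
·──▢─██·
·───▲──·
·────██·
·██████·
········

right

██─██···
─────···
██─████·
──▢─███·
────▲──·
────██─·
██████─·
········

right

█─██····
────····
█─█████·
─▢─████·
────▲──·
───██──·
█████──·
········

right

─██·····
───·····
─██████·
▢─█████·
────▲──·
──██───·
████───·
········

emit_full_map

██─█──···
██─█──···
──────···
██─█──···
██─█──···
██─██····
██─██····
─────····
██─██████
──▢─█████
──────▲──
────██───
██████───

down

───·····
─██████·
▢─█████·
───────·
──██▲──·
████───·
··██───·
········

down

─██████·
▢─█████·
───────·
──██───·
████▲──·
··██───·
··█████·
████████

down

▢─█████·
───────·
──██───·
████───·
··██▲──·
··█████·
████████
████████

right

─█████··
──────··
─██────·
███────·
·██─▲──·
·██████·
████████
████████

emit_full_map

██─█──····
██─█──····
──────····
██─█──····
██─█──····
██─██·····
██─██·····
─────·····
██─██████·
──▢─█████·
─────────·
────██────
██████────
····██─▲──
····██████

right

█████···
─────···
██─────·
██─────·
██──▲─▣·
███████·
████████
████████

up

█████···
█████···
───────·
██─────·
██──▲──·
██────▣·
███████·
████████

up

─·······
█████···
███████·
───────·
██──▲──·
██─────·
██────▣·
███████·

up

█·······
─·······
███████·
███████·
────▲──·
██─────·
██─────·
██────▣·

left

██······
──······
████████
─███████
────▲───
─██─────
███─────
·██────▣

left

─██·····
───·····
─███████
▢─██████
────▲───
──██────
████────
··██────

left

█─██····
────····
█─██████
─▢─█████
────▲───
───██───
█████───
···██───

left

██─██···
─────···
██─█████
──▢─████
────▲───
────██──
██████──
····██──

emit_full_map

██─█──·····
██─█──·····
──────·····
██─█──·····
██─█──·····
██─██······
██─██······
─────······
██─████████
──▢─███████
────▲──────
────██─────
██████─────
····██────▣
····███████

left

·██─██··
·─────··
·██─████
·──▢─███
·───▲───
·────██─
·██████─
·····██─

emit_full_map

██─█──·····
██─█──·····
──────·····
██─█──·····
██─█──·····
██─██······
██─██······
─────······
██─████████
──▢─███████
───▲───────
────██─────
██████─────
····██────▣
····███████


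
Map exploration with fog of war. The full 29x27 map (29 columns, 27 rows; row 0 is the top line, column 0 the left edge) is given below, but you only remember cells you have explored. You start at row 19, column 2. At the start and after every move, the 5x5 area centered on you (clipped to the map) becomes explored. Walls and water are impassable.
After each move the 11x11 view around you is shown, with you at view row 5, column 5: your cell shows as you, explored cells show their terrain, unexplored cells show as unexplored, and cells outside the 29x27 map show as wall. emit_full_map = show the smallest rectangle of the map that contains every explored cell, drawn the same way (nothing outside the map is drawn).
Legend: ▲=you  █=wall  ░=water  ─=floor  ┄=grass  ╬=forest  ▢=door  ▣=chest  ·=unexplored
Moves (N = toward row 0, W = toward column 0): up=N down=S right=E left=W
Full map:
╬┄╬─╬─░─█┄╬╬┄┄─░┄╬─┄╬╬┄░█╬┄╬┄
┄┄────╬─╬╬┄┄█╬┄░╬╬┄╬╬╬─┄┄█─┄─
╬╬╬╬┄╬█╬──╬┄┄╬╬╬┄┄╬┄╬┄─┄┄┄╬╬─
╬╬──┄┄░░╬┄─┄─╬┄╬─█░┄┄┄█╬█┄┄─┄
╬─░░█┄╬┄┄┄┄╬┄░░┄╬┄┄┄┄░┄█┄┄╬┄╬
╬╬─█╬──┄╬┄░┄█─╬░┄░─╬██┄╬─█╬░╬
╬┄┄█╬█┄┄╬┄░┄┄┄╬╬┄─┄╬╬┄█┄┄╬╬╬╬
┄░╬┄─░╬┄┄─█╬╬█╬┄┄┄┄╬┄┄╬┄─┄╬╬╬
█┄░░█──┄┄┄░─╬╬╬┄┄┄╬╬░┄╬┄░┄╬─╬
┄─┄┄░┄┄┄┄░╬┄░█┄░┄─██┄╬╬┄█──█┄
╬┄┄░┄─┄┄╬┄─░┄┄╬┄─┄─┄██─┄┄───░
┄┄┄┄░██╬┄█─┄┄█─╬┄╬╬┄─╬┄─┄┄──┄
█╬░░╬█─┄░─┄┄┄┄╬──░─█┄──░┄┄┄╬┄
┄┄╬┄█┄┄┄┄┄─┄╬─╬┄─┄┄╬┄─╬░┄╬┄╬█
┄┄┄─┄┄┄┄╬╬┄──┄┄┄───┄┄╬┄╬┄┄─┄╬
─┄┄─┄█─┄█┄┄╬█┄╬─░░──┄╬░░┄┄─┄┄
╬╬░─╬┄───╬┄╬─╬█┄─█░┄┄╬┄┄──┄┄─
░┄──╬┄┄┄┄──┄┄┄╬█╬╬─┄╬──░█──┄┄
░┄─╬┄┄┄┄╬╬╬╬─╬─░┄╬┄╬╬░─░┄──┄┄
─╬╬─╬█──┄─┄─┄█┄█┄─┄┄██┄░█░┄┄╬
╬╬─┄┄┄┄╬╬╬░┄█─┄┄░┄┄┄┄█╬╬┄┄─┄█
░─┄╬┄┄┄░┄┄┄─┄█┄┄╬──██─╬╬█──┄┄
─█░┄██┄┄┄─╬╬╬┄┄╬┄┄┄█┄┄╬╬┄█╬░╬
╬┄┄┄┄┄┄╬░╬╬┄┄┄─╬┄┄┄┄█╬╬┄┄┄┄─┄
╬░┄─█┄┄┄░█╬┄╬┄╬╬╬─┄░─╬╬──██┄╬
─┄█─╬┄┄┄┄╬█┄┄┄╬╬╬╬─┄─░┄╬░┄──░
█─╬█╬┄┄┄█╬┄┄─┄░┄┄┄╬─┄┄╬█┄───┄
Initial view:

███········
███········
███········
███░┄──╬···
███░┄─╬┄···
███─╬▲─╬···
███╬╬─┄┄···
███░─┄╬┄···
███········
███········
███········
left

████·······
████·······
████·······
████░┄──╬··
████░┄─╬┄··
████─▲╬─╬··
████╬╬─┄┄··
████░─┄╬┄··
████·······
████·······
████·······

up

████·······
████·······
████·······
████╬╬░─···
████░┄──╬··
████░▲─╬┄··
████─╬╬─╬··
████╬╬─┄┄··
████░─┄╬┄··
████·······
████·······

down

████·······
████·······
████╬╬░─···
████░┄──╬··
████░┄─╬┄··
████─▲╬─╬··
████╬╬─┄┄··
████░─┄╬┄··
████·······
████·······
████·······

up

████·······
████·······
████·······
████╬╬░─···
████░┄──╬··
████░▲─╬┄··
████─╬╬─╬··
████╬╬─┄┄··
████░─┄╬┄··
████·······
████·······

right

███········
███········
███········
███╬╬░─╬···
███░┄──╬···
███░┄▲╬┄···
███─╬╬─╬···
███╬╬─┄┄···
███░─┄╬┄···
███········
███········

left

████·······
████·······
████·······
████╬╬░─╬··
████░┄──╬··
████░▲─╬┄··
████─╬╬─╬··
████╬╬─┄┄··
████░─┄╬┄··
████·······
████·······

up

████·······
████·······
████·······
████─┄┄─···
████╬╬░─╬··
████░▲──╬··
████░┄─╬┄··
████─╬╬─╬··
████╬╬─┄┄··
████░─┄╬┄··
████·······

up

████·······
████·······
████·······
████┄┄┄─···
████─┄┄─···
████╬▲░─╬··
████░┄──╬··
████░┄─╬┄··
████─╬╬─╬··
████╬╬─┄┄··
████░─┄╬┄··

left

█████······
█████······
█████······
█████┄┄┄─··
█████─┄┄─··
█████▲╬░─╬·
█████░┄──╬·
█████░┄─╬┄·
█████─╬╬─╬·
█████╬╬─┄┄·
█████░─┄╬┄·

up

█████······
█████······
█████······
█████┄┄╬···
█████┄┄┄─··
█████▲┄┄─··
█████╬╬░─╬·
█████░┄──╬·
█████░┄─╬┄·
█████─╬╬─╬·
█████╬╬─┄┄·

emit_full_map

┄┄╬··
┄┄┄─·
▲┄┄─·
╬╬░─╬
░┄──╬
░┄─╬┄
─╬╬─╬
╬╬─┄┄
░─┄╬┄

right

████·······
████·······
████·······
████┄┄╬┄···
████┄┄┄─···
████─▲┄─···
████╬╬░─╬··
████░┄──╬··
████░┄─╬┄··
████─╬╬─╬··
████╬╬─┄┄··

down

████·······
████·······
████┄┄╬┄···
████┄┄┄─···
████─┄┄─···
████╬▲░─╬··
████░┄──╬··
████░┄─╬┄··
████─╬╬─╬··
████╬╬─┄┄··
████░─┄╬┄··

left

█████······
█████······
█████┄┄╬┄··
█████┄┄┄─··
█████─┄┄─··
█████▲╬░─╬·
█████░┄──╬·
█████░┄─╬┄·
█████─╬╬─╬·
█████╬╬─┄┄·
█████░─┄╬┄·

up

█████······
█████······
█████······
█████┄┄╬┄··
█████┄┄┄─··
█████▲┄┄─··
█████╬╬░─╬·
█████░┄──╬·
█████░┄─╬┄·
█████─╬╬─╬·
█████╬╬─┄┄·

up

█████······
█████······
█████······
██████╬░···
█████┄┄╬┄··
█████▲┄┄─··
█████─┄┄─··
█████╬╬░─╬·
█████░┄──╬·
█████░┄─╬┄·
█████─╬╬─╬·

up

█████······
█████······
█████······
█████┄┄┄···
██████╬░···
█████▲┄╬┄··
█████┄┄┄─··
█████─┄┄─··
█████╬╬░─╬·
█████░┄──╬·
█████░┄─╬┄·

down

█████······
█████······
█████┄┄┄···
██████╬░···
█████┄┄╬┄··
█████▲┄┄─··
█████─┄┄─··
█████╬╬░─╬·
█████░┄──╬·
█████░┄─╬┄·
█████─╬╬─╬·

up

█████······
█████······
█████······
█████┄┄┄···
██████╬░···
█████▲┄╬┄··
█████┄┄┄─··
█████─┄┄─··
█████╬╬░─╬·
█████░┄──╬·
█████░┄─╬┄·

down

█████······
█████······
█████┄┄┄···
██████╬░···
█████┄┄╬┄··
█████▲┄┄─··
█████─┄┄─··
█████╬╬░─╬·
█████░┄──╬·
█████░┄─╬┄·
█████─╬╬─╬·

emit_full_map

┄┄┄··
█╬░··
┄┄╬┄·
▲┄┄─·
─┄┄─·
╬╬░─╬
░┄──╬
░┄─╬┄
─╬╬─╬
╬╬─┄┄
░─┄╬┄

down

█████······
█████┄┄┄···
██████╬░···
█████┄┄╬┄··
█████┄┄┄─··
█████▲┄┄─··
█████╬╬░─╬·
█████░┄──╬·
█████░┄─╬┄·
█████─╬╬─╬·
█████╬╬─┄┄·

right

████·······
████┄┄┄····
█████╬░····
████┄┄╬┄···
████┄┄┄─···
████─▲┄─···
████╬╬░─╬··
████░┄──╬··
████░┄─╬┄··
████─╬╬─╬··
████╬╬─┄┄··

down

████┄┄┄····
█████╬░····
████┄┄╬┄···
████┄┄┄─···
████─┄┄─···
████╬▲░─╬··
████░┄──╬··
████░┄─╬┄··
████─╬╬─╬··
████╬╬─┄┄··
████░─┄╬┄··

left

█████┄┄┄···
██████╬░···
█████┄┄╬┄··
█████┄┄┄─··
█████─┄┄─··
█████▲╬░─╬·
█████░┄──╬·
█████░┄─╬┄·
█████─╬╬─╬·
█████╬╬─┄┄·
█████░─┄╬┄·

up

█████······
█████┄┄┄···
██████╬░···
█████┄┄╬┄··
█████┄┄┄─··
█████▲┄┄─··
█████╬╬░─╬·
█████░┄──╬·
█████░┄─╬┄·
█████─╬╬─╬·
█████╬╬─┄┄·

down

█████┄┄┄···
██████╬░···
█████┄┄╬┄··
█████┄┄┄─··
█████─┄┄─··
█████▲╬░─╬·
█████░┄──╬·
█████░┄─╬┄·
█████─╬╬─╬·
█████╬╬─┄┄·
█████░─┄╬┄·

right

████┄┄┄····
█████╬░····
████┄┄╬┄···
████┄┄┄─···
████─┄┄─···
████╬▲░─╬··
████░┄──╬··
████░┄─╬┄··
████─╬╬─╬··
████╬╬─┄┄··
████░─┄╬┄··
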